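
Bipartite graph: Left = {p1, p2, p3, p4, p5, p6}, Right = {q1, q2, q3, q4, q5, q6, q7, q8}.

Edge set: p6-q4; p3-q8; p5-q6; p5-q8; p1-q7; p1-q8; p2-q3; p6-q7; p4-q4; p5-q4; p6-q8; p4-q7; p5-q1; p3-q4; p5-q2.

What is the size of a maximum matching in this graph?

One maximum matching: p1–q8, p2–q3, p3–q4, p4–q7, p5–q6.
The set {p1, p3, p4, p6} has only 3 neighbours ({q4, q7, q8}), so by Hall's theorem at most 5 of the 6 left vertices can be matched.

5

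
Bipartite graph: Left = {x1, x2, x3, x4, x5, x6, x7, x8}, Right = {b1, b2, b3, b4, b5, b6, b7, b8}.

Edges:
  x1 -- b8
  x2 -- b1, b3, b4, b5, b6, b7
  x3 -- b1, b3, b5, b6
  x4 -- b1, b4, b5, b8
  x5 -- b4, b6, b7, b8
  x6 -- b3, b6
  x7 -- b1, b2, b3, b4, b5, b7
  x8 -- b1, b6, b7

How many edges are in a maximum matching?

For example, pair x1-b8, x2-b1, x3-b5, x4-b4, x5-b7, x6-b3, x7-b2, x8-b6.
All 8 left vertices are matched, so no larger matching exists.

8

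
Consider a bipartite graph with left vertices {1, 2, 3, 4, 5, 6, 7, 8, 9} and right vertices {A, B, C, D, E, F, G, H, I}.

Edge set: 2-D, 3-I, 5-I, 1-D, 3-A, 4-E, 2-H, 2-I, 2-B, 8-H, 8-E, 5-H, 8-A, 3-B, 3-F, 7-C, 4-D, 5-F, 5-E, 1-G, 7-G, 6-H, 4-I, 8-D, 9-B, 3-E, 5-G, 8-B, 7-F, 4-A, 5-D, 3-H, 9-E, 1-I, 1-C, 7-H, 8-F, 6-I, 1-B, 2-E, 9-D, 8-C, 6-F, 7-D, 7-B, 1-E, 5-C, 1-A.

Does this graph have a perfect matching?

A valid assignment of size 9: 1→C, 2→E, 3→A, 4→D, 5→F, 6→I, 7→G, 8→H, 9→B.
All 9 left vertices are covered.

Yes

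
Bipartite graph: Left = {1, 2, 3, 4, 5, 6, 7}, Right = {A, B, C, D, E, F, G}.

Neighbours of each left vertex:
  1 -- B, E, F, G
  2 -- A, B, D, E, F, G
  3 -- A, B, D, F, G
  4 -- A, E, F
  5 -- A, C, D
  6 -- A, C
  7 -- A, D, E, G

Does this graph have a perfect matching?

A valid assignment of size 7: 1–B, 2–A, 3–G, 4–F, 5–D, 6–C, 7–E.
All 7 left vertices are covered.

Yes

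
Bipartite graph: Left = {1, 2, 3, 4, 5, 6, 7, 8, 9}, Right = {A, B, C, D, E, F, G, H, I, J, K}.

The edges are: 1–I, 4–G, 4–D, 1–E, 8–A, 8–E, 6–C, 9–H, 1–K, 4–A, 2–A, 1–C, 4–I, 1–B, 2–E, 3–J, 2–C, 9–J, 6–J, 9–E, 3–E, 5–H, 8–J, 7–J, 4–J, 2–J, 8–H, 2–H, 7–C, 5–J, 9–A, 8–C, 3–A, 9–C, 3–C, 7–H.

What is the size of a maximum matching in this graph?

7

A valid assignment of size 7: 1→K, 2→A, 3→E, 4→G, 5→H, 6→C, 7→J.
The set {2, 3, 5, 6, 7, 8, 9} has only 5 neighbours ({A, C, E, H, J}), so by Hall's theorem at most 7 of the 9 left vertices can be matched.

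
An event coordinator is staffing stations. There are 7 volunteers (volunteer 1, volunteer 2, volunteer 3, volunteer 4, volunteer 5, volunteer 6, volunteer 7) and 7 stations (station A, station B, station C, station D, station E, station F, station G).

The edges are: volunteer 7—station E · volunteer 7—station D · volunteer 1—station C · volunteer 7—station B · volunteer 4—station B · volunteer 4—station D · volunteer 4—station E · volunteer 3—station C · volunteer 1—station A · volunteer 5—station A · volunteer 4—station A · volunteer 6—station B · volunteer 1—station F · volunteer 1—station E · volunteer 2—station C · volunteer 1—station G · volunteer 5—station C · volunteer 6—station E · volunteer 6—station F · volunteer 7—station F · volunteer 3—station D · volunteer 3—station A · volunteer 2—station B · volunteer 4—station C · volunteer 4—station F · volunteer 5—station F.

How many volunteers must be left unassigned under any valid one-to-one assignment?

0

For example, pair volunteer 1→station G, volunteer 2→station C, volunteer 3→station D, volunteer 4→station E, volunteer 5→station A, volunteer 6→station F, volunteer 7→station B.
This saturates every volunteer, so 7 is the maximum.
That matches 7 of the 7, leaving 0 unmatched; no matching can do better.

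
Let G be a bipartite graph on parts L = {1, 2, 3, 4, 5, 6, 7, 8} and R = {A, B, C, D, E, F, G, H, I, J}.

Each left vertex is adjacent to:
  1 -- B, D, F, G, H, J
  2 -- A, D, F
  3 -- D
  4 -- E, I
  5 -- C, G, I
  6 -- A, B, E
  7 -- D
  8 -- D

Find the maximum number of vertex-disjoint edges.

A valid assignment of size 6: 1→J, 2→F, 3→D, 4→E, 5→C, 6→B.
The set {3, 7, 8} has only 1 neighbour ({D}), so by Hall's theorem at most 6 of the 8 left vertices can be matched.

6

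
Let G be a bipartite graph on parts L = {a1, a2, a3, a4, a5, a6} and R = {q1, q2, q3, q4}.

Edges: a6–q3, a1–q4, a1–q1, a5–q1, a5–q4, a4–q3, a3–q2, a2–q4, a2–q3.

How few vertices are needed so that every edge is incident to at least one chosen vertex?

4

{a3, q1, q3, q4} is a vertex cover of size 4: every edge has an endpoint in this set.
No smaller cover exists because a1–q1, a2–q4, a3–q2, a4–q3 is a matching of size 4, and a cover must include an endpoint of each of these disjoint edges (König's theorem).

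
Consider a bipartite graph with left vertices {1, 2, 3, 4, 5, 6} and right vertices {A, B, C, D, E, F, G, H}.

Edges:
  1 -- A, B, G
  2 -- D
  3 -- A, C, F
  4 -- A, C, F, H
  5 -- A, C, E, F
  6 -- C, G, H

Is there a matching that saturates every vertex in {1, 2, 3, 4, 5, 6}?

Yes

For example, pair 1–B, 2–D, 3–F, 4–H, 5–E, 6–C.
All 6 left vertices are covered.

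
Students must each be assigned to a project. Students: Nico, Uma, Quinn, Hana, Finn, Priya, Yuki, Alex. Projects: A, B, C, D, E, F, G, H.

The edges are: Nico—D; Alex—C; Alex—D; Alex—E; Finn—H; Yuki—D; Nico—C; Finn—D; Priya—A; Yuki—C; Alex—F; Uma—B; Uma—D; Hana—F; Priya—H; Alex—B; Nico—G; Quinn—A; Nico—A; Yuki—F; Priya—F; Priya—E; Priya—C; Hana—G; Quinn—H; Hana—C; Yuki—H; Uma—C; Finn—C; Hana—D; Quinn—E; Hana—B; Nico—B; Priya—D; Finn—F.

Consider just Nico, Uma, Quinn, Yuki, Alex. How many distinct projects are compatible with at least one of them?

The union of neighbours of {Nico, Uma, Quinn, Yuki, Alex} is {A, B, C, D, E, F, G, H}, which has 8 elements.
Since |N(S)| = 8 ≥ |S| = 5, Hall's condition holds for this subset.

8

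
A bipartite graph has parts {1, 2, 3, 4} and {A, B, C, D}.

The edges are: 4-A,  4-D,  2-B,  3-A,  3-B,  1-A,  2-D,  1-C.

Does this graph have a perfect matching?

Yes

One maximum matching: 1→C, 2→B, 3→A, 4→D.
Every left vertex is matched, so this is a perfect matching.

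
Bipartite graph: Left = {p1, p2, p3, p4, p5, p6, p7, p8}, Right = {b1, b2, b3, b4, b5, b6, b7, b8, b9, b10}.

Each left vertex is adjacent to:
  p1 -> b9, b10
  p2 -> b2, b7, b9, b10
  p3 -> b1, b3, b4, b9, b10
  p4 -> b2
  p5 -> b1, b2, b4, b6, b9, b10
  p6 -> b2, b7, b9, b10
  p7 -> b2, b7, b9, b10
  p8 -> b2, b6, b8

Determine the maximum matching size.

7

A valid assignment of size 7: p1→b10, p2→b9, p3→b4, p4→b2, p5→b1, p6→b7, p8→b8.
The set {p1, p2, p4, p6, p7} has only 4 neighbours ({b10, b2, b7, b9}), so by Hall's theorem at most 7 of the 8 left vertices can be matched.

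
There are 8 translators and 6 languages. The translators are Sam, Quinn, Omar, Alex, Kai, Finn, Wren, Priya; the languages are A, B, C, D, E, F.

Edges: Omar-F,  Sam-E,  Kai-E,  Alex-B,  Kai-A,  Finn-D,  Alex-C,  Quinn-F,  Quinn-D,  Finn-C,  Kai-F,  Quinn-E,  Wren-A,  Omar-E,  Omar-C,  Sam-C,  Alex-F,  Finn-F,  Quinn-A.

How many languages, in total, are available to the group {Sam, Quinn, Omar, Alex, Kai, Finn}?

The union of neighbours of {Sam, Quinn, Omar, Alex, Kai, Finn} is {A, B, C, D, E, F}, which has 6 elements.
Since |N(S)| = 6 ≥ |S| = 6, Hall's condition holds for this subset.

6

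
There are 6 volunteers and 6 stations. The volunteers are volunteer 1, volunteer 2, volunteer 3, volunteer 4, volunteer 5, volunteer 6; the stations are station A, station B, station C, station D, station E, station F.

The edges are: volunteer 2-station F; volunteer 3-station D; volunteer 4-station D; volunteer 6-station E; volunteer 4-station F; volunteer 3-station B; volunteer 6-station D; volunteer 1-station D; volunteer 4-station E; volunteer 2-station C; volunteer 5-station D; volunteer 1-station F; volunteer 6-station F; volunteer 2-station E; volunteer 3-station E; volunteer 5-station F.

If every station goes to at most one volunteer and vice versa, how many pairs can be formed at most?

For example, pair volunteer 1-station D, volunteer 2-station C, volunteer 3-station B, volunteer 4-station E, volunteer 5-station F.
The set {volunteer 1, volunteer 4, volunteer 5, volunteer 6} has only 3 neighbours ({station D, station E, station F}), so by Hall's theorem at most 5 of the 6 volunteers can be matched.

5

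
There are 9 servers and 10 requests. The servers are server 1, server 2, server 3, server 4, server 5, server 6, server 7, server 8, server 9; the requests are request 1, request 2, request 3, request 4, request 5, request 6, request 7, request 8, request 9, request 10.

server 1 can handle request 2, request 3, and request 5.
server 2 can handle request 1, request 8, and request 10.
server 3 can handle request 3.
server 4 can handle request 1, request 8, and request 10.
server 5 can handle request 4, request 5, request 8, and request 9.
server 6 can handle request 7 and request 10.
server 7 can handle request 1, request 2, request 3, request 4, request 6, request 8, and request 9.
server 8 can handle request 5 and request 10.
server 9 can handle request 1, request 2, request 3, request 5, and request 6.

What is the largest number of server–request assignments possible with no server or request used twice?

One maximum matching: server 1→request 2, server 2→request 8, server 3→request 3, server 4→request 1, server 5→request 5, server 6→request 7, server 7→request 9, server 8→request 10, server 9→request 6.
This saturates every server, so 9 is the maximum.

9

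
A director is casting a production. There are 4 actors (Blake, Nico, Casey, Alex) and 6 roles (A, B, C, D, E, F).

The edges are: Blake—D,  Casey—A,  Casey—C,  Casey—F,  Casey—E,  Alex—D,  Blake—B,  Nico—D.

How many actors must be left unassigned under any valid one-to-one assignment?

1

One maximum matching: Blake-B, Nico-D, Casey-E.
The set {Nico, Alex} has only 1 neighbour ({D}), so by Hall's theorem at most 3 of the 4 actors can be matched.
That matches 3 of the 4, leaving 1 unmatched; no matching can do better.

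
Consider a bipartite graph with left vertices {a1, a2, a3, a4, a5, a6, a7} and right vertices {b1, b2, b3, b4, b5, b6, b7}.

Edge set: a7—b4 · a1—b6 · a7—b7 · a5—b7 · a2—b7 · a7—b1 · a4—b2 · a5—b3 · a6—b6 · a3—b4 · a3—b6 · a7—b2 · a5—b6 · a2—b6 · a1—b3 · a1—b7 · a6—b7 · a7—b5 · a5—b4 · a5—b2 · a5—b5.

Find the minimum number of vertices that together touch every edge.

7

The 7 edges a1–b3, a2–b7, a3–b4, a4–b2, a5–b5, a6–b6, a7–b1 form a matching, so any vertex cover needs at least 7 vertices (one per matched edge).
Conversely {a1, a2, a3, a4, a5, a6, a7} meets every edge and has exactly 7 vertices, so 7 is optimal.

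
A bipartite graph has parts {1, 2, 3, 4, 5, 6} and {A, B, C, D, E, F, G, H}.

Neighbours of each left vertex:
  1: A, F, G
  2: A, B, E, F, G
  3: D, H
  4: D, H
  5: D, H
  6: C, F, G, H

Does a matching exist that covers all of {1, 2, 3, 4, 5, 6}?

No

The set {3, 4, 5} has only 2 neighbours ({D, H}), so by Hall's theorem at most 5 of the 6 left vertices can be matched.
Hence no matching covers every left vertex.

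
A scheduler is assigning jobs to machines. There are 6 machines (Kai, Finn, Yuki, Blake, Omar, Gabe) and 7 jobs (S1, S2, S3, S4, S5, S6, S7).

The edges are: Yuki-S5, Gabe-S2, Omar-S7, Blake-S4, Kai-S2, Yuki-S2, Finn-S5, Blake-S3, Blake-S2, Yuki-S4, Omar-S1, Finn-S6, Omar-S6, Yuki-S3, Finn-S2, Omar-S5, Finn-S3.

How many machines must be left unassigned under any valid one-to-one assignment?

For example, pair Kai→S2, Finn→S6, Yuki→S3, Blake→S4, Omar→S7.
The set {Kai, Gabe} has only 1 neighbour ({S2}), so by Hall's theorem at most 5 of the 6 machines can be matched.
That matches 5 of the 6, leaving 1 unmatched; no matching can do better.

1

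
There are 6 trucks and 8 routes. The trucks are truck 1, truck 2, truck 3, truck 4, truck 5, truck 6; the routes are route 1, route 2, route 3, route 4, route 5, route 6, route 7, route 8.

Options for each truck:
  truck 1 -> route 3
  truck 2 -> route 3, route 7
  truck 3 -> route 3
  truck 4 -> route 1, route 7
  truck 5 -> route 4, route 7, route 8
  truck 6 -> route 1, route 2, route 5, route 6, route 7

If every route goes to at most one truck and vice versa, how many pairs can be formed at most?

5

A valid assignment of size 5: truck 1→route 3, truck 2→route 7, truck 4→route 1, truck 5→route 4, truck 6→route 2.
The set {truck 1, truck 3} has only 1 neighbour ({route 3}), so by Hall's theorem at most 5 of the 6 trucks can be matched.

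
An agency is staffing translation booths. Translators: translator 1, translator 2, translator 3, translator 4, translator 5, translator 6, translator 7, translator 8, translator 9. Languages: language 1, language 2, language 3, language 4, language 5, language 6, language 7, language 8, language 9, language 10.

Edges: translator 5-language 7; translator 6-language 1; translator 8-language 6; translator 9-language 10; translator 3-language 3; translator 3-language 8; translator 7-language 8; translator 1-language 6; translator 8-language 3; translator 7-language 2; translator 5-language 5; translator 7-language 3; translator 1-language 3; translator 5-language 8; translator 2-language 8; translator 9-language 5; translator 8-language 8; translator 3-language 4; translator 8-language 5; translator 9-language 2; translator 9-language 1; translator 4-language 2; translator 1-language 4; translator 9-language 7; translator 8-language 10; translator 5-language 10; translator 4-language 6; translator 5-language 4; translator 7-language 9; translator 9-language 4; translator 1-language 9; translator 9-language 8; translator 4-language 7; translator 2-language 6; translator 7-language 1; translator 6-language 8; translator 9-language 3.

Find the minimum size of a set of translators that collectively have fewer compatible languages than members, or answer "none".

A matching saturating every translator exists, for instance translator 1→language 9, translator 2→language 6, translator 3→language 3, translator 4→language 7, translator 5→language 4, translator 6→language 1, translator 7→language 8, translator 8→language 10, translator 9→language 2.
By Hall's marriage theorem, this means |N(S)| ≥ |S| for every subset S, so no violating subset exists.

none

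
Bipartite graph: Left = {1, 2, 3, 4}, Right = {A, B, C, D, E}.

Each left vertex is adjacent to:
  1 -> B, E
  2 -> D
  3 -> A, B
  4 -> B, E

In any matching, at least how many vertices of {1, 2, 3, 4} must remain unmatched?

For example, pair 1→E, 2→D, 3→A, 4→B.
This saturates every left vertex, so 4 is the maximum.
That matches 4 of the 4, leaving 0 unmatched; no matching can do better.

0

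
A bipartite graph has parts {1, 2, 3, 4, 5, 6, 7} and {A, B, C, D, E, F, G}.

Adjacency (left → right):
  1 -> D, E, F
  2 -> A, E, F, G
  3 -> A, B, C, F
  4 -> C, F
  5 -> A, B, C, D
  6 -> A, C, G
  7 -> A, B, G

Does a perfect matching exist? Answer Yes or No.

For example, pair 1→D, 2→E, 3→F, 4→C, 5→A, 6→G, 7→B.
All 7 left vertices are covered.

Yes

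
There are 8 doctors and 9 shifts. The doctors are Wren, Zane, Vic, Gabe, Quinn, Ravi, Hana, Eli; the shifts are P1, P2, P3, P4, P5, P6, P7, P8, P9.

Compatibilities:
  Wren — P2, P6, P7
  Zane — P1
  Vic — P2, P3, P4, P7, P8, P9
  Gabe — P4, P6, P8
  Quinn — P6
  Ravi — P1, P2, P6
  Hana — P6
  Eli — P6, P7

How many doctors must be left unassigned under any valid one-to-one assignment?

2

One maximum matching: Wren→P7, Zane→P1, Vic→P3, Gabe→P8, Quinn→P6, Ravi→P2.
The set {Wren, Zane, Quinn, Ravi, Hana, Eli} has only 4 neighbours ({P1, P2, P6, P7}), so by Hall's theorem at most 6 of the 8 doctors can be matched.
That matches 6 of the 8, leaving 2 unmatched; no matching can do better.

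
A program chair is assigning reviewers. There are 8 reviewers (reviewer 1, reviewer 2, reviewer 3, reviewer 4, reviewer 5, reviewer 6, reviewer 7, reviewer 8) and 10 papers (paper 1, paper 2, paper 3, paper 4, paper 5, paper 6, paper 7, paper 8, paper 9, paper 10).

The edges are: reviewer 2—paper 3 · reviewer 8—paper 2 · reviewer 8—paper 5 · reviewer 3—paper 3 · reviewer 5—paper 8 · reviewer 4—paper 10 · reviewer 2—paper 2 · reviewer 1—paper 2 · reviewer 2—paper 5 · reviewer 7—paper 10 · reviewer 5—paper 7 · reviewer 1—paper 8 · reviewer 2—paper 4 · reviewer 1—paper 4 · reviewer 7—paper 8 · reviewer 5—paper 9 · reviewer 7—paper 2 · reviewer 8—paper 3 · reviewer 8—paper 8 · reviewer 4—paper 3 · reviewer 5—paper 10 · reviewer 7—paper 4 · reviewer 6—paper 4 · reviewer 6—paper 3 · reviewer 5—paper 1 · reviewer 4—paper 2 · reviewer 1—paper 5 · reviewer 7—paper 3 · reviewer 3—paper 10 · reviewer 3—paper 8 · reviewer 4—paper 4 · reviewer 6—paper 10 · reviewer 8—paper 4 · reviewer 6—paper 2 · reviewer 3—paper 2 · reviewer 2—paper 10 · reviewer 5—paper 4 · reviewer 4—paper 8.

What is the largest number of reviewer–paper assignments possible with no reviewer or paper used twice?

A valid assignment of size 7: reviewer 1-paper 8, reviewer 2-paper 5, reviewer 3-paper 3, reviewer 4-paper 10, reviewer 5-paper 7, reviewer 6-paper 4, reviewer 7-paper 2.
The set {reviewer 1, reviewer 2, reviewer 3, reviewer 4, reviewer 6, reviewer 7, reviewer 8} has only 6 neighbours ({paper 10, paper 2, paper 3, paper 4, paper 5, paper 8}), so by Hall's theorem at most 7 of the 8 reviewers can be matched.

7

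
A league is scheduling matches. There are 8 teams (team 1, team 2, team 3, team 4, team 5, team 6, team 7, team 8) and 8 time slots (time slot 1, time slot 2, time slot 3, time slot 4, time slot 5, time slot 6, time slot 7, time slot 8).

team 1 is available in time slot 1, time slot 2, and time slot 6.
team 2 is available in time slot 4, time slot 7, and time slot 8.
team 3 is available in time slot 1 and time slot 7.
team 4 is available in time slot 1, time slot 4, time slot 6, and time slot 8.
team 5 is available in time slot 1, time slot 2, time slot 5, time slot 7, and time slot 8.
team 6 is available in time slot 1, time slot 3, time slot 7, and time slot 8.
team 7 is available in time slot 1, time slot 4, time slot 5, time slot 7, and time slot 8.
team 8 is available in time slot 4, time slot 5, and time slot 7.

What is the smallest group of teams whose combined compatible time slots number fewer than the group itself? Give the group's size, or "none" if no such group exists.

none

A matching saturating every team exists, for instance team 1→time slot 2, team 2→time slot 8, team 3→time slot 1, team 4→time slot 6, team 5→time slot 7, team 6→time slot 3, team 7→time slot 5, team 8→time slot 4.
By Hall's marriage theorem, this means |N(S)| ≥ |S| for every subset S, so no violating subset exists.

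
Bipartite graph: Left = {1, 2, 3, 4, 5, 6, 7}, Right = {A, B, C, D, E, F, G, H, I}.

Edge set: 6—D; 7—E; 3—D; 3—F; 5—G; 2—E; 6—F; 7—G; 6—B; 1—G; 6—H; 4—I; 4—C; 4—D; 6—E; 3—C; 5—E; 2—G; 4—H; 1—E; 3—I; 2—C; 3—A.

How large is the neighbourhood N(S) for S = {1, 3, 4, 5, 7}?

8

The union of neighbours of {1, 3, 4, 5, 7} is {A, C, D, E, F, G, H, I}, which has 8 elements.
Since |N(S)| = 8 ≥ |S| = 5, Hall's condition holds for this subset.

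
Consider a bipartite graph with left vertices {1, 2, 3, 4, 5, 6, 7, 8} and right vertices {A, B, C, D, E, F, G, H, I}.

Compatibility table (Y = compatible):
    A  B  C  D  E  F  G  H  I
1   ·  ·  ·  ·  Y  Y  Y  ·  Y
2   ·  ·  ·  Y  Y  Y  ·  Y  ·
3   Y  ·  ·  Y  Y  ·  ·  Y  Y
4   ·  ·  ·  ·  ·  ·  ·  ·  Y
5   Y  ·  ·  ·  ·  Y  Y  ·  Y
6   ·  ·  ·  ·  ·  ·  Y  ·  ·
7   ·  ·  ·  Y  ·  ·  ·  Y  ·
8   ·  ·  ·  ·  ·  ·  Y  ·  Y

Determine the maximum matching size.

7

A valid assignment of size 7: 1–E, 2–H, 3–A, 4–I, 5–F, 6–G, 7–D.
The set {4, 6, 8} has only 2 neighbours ({G, I}), so by Hall's theorem at most 7 of the 8 left vertices can be matched.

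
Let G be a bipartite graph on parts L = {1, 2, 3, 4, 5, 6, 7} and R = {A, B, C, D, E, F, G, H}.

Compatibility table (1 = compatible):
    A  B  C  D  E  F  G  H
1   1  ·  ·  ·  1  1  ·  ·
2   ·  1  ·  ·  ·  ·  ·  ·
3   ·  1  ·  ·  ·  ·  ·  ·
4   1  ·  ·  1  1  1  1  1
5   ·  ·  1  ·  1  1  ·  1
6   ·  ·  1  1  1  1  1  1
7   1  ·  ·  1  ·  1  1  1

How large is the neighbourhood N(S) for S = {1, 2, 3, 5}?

The union of neighbours of {1, 2, 3, 5} is {A, B, C, E, F, H}, which has 6 elements.
Since |N(S)| = 6 ≥ |S| = 4, Hall's condition holds for this subset.

6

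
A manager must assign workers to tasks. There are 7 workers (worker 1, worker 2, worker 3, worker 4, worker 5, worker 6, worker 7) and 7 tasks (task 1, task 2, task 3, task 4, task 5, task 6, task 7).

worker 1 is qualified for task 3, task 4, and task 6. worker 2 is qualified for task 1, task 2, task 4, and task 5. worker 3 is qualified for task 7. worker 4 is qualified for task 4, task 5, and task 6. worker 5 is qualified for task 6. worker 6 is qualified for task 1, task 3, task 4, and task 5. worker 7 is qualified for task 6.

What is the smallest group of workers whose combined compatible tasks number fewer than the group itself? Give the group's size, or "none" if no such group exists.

2

Take S = {worker 5, worker 7}. Its neighbourhood is {task 6}, so |N(S)| = 1 < |S| = 2.
No single vertex violates Hall's condition since each has at least one neighbour, so 2 is the minimum.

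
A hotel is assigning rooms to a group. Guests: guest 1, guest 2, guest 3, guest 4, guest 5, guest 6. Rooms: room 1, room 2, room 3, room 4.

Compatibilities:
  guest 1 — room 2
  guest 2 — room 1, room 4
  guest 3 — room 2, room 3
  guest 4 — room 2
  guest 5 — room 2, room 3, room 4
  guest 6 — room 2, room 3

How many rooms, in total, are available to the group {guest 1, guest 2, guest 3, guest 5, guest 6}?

The union of neighbours of {guest 1, guest 2, guest 3, guest 5, guest 6} is {room 1, room 2, room 3, room 4}, which has 4 elements.
Since |N(S)| = 4 < |S| = 5, Hall's condition fails for this subset.

4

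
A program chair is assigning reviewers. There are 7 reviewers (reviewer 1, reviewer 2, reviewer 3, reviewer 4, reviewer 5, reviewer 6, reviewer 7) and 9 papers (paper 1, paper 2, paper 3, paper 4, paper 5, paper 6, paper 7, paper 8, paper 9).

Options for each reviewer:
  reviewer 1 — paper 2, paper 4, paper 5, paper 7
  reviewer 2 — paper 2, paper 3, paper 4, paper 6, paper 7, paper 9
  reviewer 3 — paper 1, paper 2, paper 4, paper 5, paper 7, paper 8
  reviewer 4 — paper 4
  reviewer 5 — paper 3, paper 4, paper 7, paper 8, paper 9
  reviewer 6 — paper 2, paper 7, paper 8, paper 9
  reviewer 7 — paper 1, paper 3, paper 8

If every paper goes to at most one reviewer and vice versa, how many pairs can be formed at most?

7

A valid assignment of size 7: reviewer 1–paper 2, reviewer 2–paper 6, reviewer 3–paper 5, reviewer 4–paper 4, reviewer 5–paper 8, reviewer 6–paper 7, reviewer 7–paper 1.
This saturates every reviewer, so 7 is the maximum.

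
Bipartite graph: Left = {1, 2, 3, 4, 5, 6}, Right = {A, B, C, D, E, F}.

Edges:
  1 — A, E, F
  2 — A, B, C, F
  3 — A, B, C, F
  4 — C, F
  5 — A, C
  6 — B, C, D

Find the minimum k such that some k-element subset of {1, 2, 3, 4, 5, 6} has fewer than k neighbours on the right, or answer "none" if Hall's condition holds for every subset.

none

A matching saturating every left vertex exists, for instance 1→E, 2→A, 3→B, 4→F, 5→C, 6→D.
By Hall's marriage theorem, this means |N(S)| ≥ |S| for every subset S, so no violating subset exists.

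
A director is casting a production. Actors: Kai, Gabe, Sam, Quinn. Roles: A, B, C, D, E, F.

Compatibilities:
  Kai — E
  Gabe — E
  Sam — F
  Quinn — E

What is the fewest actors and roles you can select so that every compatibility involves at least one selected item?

2

A maximum matching has 2 edges (e.g. Kai–E, Sam–F).
By König's theorem the minimum vertex cover has the same size. One such cover is {Sam, E}.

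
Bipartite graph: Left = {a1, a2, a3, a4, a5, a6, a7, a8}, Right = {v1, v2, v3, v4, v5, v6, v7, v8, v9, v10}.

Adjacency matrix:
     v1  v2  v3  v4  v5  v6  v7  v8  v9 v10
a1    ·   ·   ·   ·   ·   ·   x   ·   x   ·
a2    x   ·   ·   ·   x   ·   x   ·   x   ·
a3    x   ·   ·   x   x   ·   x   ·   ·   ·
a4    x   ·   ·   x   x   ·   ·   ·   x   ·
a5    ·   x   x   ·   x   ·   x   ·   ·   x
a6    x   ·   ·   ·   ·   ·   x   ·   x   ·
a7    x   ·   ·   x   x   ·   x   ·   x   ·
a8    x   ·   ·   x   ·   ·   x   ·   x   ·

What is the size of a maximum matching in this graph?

6

A valid assignment of size 6: a1-v9, a2-v1, a3-v5, a4-v4, a5-v10, a6-v7.
The set {a1, a2, a3, a4, a6, a7, a8} has only 5 neighbours ({v1, v4, v5, v7, v9}), so by Hall's theorem at most 6 of the 8 left vertices can be matched.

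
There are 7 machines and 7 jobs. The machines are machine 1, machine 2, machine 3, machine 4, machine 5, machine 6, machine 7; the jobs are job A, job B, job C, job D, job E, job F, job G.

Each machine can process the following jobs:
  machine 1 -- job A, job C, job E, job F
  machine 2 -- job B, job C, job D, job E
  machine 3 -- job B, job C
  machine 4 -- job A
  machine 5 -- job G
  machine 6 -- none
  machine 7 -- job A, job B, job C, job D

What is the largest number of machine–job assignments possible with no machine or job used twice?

A valid assignment of size 6: machine 1–job F, machine 2–job E, machine 3–job B, machine 4–job A, machine 5–job G, machine 7–job D.
The set {machine 6} has only 0 neighbours (∅), so by Hall's theorem at most 6 of the 7 machines can be matched.

6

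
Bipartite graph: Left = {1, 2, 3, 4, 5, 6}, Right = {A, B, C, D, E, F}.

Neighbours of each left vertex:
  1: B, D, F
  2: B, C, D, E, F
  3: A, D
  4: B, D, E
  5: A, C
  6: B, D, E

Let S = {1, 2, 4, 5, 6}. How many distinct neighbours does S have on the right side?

The union of neighbours of {1, 2, 4, 5, 6} is {A, B, C, D, E, F}, which has 6 elements.
Since |N(S)| = 6 ≥ |S| = 5, Hall's condition holds for this subset.

6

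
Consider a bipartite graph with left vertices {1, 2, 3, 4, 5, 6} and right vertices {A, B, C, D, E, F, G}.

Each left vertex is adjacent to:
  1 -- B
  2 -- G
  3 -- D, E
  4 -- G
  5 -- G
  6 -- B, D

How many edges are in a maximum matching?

4

For example, pair 1-B, 2-G, 3-E, 6-D.
The set {2, 4, 5} has only 1 neighbour ({G}), so by Hall's theorem at most 4 of the 6 left vertices can be matched.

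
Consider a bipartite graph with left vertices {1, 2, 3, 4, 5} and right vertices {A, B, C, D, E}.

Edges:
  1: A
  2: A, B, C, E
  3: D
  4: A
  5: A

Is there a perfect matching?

No

The set {1, 4, 5} has only 1 neighbour ({A}), so by Hall's theorem at most 3 of the 5 left vertices can be matched.
Hence no matching covers every left vertex.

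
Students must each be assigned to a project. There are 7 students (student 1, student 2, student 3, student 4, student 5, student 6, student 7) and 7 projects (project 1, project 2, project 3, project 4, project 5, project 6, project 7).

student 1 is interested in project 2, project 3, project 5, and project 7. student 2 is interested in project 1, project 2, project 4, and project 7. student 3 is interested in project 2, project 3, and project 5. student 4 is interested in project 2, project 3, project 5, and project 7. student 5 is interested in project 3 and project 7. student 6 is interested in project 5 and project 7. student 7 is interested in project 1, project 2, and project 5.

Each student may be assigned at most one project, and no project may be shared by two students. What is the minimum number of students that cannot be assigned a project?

For example, pair student 1–project 2, student 2–project 4, student 3–project 5, student 4–project 7, student 5–project 3, student 7–project 1.
The set {student 1, student 3, student 4, student 5, student 6} has only 4 neighbours ({project 2, project 3, project 5, project 7}), so by Hall's theorem at most 6 of the 7 students can be matched.
That matches 6 of the 7, leaving 1 unmatched; no matching can do better.

1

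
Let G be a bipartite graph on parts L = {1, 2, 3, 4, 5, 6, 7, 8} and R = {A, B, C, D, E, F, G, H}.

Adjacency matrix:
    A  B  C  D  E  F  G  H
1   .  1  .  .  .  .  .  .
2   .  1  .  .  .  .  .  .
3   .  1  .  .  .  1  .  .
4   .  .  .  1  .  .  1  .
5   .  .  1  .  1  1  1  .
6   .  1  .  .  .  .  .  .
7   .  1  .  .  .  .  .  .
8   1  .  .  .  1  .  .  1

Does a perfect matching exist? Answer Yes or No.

No

The set {1, 2, 6, 7} has only 1 neighbour ({B}), so by Hall's theorem at most 5 of the 8 left vertices can be matched.
Hence no matching covers every left vertex.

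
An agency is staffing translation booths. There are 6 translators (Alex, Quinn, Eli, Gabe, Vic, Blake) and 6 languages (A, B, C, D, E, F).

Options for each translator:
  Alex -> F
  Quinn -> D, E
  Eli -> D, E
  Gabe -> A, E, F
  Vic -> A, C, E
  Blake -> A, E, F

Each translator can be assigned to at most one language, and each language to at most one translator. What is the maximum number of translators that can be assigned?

5

One maximum matching: Alex-F, Quinn-D, Eli-E, Gabe-A, Vic-C.
The set {Alex, Quinn, Eli, Gabe, Blake} has only 4 neighbours ({A, D, E, F}), so by Hall's theorem at most 5 of the 6 translators can be matched.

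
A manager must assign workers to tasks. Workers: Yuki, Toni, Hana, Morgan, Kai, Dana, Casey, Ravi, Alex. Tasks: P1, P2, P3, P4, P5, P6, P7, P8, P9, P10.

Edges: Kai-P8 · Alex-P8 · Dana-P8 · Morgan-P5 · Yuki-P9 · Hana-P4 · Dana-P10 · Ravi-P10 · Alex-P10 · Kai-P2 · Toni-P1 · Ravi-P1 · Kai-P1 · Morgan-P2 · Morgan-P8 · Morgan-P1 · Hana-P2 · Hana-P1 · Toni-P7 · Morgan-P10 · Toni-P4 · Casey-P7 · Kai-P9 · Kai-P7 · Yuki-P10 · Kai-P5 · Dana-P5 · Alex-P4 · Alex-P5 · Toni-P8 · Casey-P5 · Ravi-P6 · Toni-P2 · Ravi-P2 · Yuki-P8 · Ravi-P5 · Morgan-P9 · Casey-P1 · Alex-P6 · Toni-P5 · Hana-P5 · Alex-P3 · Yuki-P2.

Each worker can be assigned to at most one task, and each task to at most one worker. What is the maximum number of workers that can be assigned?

9

For example, pair Yuki–P9, Toni–P7, Hana–P4, Morgan–P8, Kai–P2, Dana–P10, Casey–P5, Ravi–P1, Alex–P3.
All 9 workers are matched, so no larger matching exists.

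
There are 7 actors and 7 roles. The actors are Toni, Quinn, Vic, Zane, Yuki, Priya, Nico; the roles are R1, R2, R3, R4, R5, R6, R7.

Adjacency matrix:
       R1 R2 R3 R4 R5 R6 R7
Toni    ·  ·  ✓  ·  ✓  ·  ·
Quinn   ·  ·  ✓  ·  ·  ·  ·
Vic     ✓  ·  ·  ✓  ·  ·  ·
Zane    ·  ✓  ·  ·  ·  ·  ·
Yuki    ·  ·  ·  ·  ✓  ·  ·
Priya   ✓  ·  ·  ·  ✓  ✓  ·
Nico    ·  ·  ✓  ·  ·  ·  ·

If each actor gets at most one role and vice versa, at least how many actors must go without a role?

A valid assignment of size 5: Toni–R5, Quinn–R3, Vic–R4, Zane–R2, Priya–R6.
The set {Toni, Quinn, Yuki, Nico} has only 2 neighbours ({R3, R5}), so by Hall's theorem at most 5 of the 7 actors can be matched.
That matches 5 of the 7, leaving 2 unmatched; no matching can do better.

2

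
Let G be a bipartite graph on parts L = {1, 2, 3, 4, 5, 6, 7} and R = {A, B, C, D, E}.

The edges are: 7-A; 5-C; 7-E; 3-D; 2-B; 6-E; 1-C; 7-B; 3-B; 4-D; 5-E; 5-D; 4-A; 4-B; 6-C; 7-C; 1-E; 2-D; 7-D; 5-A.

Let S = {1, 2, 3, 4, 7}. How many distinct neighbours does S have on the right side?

5

The union of neighbours of {1, 2, 3, 4, 7} is {A, B, C, D, E}, which has 5 elements.
Since |N(S)| = 5 ≥ |S| = 5, Hall's condition holds for this subset.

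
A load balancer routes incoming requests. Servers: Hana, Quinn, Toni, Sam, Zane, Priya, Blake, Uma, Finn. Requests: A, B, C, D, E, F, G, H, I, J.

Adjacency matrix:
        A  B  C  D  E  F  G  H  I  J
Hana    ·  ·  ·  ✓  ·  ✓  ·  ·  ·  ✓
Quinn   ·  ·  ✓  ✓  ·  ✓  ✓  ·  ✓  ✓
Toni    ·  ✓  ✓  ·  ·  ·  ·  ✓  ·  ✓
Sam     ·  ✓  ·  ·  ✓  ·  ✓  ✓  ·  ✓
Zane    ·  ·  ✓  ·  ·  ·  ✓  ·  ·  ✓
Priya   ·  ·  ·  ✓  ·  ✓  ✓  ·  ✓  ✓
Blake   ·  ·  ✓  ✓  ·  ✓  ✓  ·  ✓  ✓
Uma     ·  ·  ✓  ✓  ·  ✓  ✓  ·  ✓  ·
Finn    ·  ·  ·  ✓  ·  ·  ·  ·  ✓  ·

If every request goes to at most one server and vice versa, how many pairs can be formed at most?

8

For example, pair Hana-D, Quinn-I, Toni-B, Sam-E, Zane-C, Priya-J, Blake-F, Uma-G.
The set {Hana, Quinn, Zane, Priya, Blake, Uma, Finn} has only 6 neighbours ({C, D, F, G, I, J}), so by Hall's theorem at most 8 of the 9 servers can be matched.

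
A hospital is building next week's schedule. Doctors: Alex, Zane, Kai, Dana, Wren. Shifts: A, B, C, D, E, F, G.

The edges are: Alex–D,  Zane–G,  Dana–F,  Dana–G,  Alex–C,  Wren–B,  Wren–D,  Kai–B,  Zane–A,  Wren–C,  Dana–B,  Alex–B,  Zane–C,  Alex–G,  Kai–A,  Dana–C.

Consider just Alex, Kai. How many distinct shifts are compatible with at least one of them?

5

The union of neighbours of {Alex, Kai} is {A, B, C, D, G}, which has 5 elements.
Since |N(S)| = 5 ≥ |S| = 2, Hall's condition holds for this subset.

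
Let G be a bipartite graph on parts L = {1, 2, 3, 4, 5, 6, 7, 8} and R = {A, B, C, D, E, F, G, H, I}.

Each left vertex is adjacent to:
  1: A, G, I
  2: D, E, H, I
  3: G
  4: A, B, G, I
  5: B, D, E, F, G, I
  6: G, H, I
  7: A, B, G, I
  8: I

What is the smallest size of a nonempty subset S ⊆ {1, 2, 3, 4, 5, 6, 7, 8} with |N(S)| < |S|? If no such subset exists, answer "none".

Take S = {1, 3, 4, 7, 8}. Its neighbourhood is {A, B, G, I}, so |N(S)| = 4 < |S| = 5.
Every subset of size less than 5 has at least as many neighbours as members, so 5 is the minimum.

5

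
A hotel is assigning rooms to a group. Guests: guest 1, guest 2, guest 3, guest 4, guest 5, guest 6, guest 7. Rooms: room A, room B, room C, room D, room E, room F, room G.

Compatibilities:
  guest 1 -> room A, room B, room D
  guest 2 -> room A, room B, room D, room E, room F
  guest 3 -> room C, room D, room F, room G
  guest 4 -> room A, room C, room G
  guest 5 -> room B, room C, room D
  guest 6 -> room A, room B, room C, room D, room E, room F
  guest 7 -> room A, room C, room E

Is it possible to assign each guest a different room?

Yes

For example, pair guest 1–room A, guest 2–room F, guest 3–room G, guest 4–room C, guest 5–room B, guest 6–room D, guest 7–room E.
Every guest is matched, so this is a perfect matching.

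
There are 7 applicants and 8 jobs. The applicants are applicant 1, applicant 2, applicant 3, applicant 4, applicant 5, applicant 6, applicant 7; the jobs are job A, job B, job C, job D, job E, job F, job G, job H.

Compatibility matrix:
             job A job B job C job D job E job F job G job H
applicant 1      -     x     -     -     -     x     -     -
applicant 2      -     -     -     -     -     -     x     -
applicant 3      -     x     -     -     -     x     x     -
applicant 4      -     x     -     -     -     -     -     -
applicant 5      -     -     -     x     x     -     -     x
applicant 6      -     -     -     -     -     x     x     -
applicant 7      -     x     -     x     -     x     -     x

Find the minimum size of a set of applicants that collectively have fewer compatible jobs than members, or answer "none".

Take S = {applicant 1, applicant 2, applicant 3, applicant 4}. Its neighbourhood is {job B, job F, job G}, so |N(S)| = 3 < |S| = 4.
Every subset of size less than 4 has at least as many neighbours as members, so 4 is the minimum.

4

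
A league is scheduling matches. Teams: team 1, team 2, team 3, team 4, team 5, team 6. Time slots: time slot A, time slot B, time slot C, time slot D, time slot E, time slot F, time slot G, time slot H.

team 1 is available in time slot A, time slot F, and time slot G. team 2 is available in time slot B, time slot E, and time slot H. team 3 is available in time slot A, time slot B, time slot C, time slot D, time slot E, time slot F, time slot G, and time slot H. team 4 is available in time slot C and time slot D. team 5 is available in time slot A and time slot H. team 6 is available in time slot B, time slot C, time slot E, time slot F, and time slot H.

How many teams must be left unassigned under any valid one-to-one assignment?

0

For example, pair team 1–time slot F, team 2–time slot B, team 3–time slot E, team 4–time slot D, team 5–time slot H, team 6–time slot C.
All 6 teams are matched, so no larger matching exists.
That matches 6 of the 6, leaving 0 unmatched; no matching can do better.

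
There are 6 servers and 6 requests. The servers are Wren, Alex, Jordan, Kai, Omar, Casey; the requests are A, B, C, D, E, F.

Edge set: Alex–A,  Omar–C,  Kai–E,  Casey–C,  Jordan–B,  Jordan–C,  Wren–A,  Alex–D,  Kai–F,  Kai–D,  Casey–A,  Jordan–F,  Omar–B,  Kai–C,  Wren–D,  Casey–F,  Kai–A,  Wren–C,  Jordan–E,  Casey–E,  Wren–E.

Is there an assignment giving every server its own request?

Yes

One maximum matching: Wren→D, Alex→A, Jordan→B, Kai→F, Omar→C, Casey→E.
Every server is matched, so this is a perfect matching.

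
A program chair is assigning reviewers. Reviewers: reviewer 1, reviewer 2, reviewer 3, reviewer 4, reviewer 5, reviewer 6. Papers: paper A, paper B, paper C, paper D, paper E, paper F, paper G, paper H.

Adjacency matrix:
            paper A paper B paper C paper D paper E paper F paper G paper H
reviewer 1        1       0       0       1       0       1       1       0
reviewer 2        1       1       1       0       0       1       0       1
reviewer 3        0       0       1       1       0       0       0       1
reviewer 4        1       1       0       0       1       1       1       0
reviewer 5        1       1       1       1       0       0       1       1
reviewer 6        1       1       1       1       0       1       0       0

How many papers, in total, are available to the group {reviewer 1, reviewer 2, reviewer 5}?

7

The union of neighbours of {reviewer 1, reviewer 2, reviewer 5} is {paper A, paper B, paper C, paper D, paper F, paper G, paper H}, which has 7 elements.
Since |N(S)| = 7 ≥ |S| = 3, Hall's condition holds for this subset.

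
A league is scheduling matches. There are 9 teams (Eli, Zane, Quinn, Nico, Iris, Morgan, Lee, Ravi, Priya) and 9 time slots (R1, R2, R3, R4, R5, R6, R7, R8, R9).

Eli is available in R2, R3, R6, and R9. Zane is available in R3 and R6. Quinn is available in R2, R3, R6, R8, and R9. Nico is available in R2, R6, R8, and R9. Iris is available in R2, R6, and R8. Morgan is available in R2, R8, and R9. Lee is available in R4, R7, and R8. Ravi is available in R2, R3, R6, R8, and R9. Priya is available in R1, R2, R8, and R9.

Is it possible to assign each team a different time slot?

The set {Eli, Zane, Quinn, Nico, Iris, Morgan, Ravi} has only 5 neighbours ({R2, R3, R6, R8, R9}), so by Hall's theorem at most 7 of the 9 teams can be matched.
Hence no matching covers every team.

No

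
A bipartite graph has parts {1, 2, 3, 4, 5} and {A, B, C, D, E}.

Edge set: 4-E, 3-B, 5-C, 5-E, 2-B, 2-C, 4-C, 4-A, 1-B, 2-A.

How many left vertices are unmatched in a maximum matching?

1

For example, pair 1-B, 2-A, 4-C, 5-E.
The set {1, 3} has only 1 neighbour ({B}), so by Hall's theorem at most 4 of the 5 left vertices can be matched.
That matches 4 of the 5, leaving 1 unmatched; no matching can do better.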